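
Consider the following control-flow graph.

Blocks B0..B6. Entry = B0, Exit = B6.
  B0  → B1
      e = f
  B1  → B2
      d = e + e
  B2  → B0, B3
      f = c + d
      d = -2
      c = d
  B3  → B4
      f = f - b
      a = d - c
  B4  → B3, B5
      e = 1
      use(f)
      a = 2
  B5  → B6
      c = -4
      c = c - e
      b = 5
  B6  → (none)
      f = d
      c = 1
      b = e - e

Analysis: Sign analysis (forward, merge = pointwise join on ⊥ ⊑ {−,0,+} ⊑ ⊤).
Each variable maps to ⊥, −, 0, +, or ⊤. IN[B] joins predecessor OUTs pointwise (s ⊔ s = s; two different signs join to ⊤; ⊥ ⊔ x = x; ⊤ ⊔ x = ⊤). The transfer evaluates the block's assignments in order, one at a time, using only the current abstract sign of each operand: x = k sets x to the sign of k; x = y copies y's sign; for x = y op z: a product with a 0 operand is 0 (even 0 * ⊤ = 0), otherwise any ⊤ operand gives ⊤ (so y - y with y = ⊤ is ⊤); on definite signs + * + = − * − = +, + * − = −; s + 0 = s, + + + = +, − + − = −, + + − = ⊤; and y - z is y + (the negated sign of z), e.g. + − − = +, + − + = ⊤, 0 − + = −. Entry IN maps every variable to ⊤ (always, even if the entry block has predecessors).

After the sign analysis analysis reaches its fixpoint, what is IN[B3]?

Answer: {a: ⊤, b: ⊤, c: -, d: -, e: ⊤, f: ⊤}

Trace:
Fixpoint table:
  B0: | IN=(all ⊤) | OUT=(all ⊤)
  B1: | IN=(all ⊤) | OUT=(all ⊤)
  B2: | IN=(all ⊤) | OUT={c:-, d:-; rest ⊤}
  B3: | IN={c:-, d:-; rest ⊤} | OUT={c:-, d:-; rest ⊤}
  B4: | IN={c:-, d:-; rest ⊤} | OUT={a:+, c:-, d:-, e:+; rest ⊤}
  B5: | IN={a:+, c:-, d:-, e:+; rest ⊤} | OUT={a:+, b:+, c:-, d:-, e:+; rest ⊤}
  B6: | IN={a:+, b:+, c:-, d:-, e:+; rest ⊤} | OUT={a:+, c:+, d:-, e:+, f:-; rest ⊤}

Merge at B3: IN[B3] = OUT[B2] ⊔ OUT[B4] = {a: ⊤, b: ⊤, c: -, d: -, e: ⊤, f: ⊤}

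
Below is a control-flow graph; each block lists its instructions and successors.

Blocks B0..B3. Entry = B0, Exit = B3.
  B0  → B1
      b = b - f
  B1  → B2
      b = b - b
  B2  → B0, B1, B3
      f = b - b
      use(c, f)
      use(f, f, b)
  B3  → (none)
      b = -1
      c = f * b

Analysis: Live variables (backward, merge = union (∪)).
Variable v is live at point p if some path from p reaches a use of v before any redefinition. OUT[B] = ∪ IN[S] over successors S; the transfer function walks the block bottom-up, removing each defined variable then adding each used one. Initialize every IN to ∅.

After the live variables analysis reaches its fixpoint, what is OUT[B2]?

Fixpoint table:
  B0:  IN={b, c, f}  OUT={b, c}
  B1:  IN={b, c}  OUT={b, c}
  B2:  IN={b, c}  OUT={b, c, f}
  B3:  IN={f}  OUT={}

Merge at B2: OUT[B2] = IN[B0] ⊔ IN[B1] ⊔ IN[B3] = {b, c, f}

Answer: {b, c, f}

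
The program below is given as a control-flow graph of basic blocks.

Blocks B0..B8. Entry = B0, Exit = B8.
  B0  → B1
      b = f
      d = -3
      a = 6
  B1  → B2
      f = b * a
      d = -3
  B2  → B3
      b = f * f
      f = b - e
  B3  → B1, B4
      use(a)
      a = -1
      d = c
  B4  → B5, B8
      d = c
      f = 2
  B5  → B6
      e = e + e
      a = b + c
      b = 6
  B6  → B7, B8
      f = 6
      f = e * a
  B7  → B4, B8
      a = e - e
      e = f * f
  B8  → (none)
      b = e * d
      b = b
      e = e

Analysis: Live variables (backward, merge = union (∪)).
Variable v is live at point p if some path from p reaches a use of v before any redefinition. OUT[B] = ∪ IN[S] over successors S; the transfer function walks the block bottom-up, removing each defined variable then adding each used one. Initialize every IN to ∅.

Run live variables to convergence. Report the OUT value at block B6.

Converged values:
  B0:   IN={c, e, f}   OUT={a, b, c, e}
  B1:   IN={a, b, c, e}   OUT={a, c, e, f}
  B2:   IN={a, c, e, f}   OUT={a, b, c, e}
  B3:   IN={a, b, c, e}   OUT={a, b, c, e}
  B4:   IN={b, c, e}   OUT={b, c, d, e}
  B5:   IN={b, c, d, e}   OUT={a, b, c, d, e}
  B6:   IN={a, b, c, d, e}   OUT={b, c, d, e, f}
  B7:   IN={b, c, d, e, f}   OUT={b, c, d, e}
  B8:   IN={d, e}   OUT={}

Merge at B6: OUT[B6] = IN[B7] ⊔ IN[B8] = {b, c, d, e, f}

Answer: {b, c, d, e, f}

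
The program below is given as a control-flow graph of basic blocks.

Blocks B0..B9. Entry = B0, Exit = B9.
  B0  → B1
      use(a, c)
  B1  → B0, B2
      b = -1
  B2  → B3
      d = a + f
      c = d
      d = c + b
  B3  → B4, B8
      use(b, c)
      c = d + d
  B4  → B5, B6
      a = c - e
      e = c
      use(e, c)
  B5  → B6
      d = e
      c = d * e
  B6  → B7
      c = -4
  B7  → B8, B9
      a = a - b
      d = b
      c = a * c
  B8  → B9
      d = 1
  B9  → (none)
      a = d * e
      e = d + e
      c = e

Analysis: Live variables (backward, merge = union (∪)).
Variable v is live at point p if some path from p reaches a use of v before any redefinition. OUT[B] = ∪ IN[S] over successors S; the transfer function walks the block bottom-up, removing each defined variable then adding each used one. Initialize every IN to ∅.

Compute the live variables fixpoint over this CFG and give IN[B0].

Per-block solution:
  B0: | IN={a, c, e, f} | OUT={a, c, e, f}
  B1: | IN={a, c, e, f} | OUT={a, b, c, e, f}
  B2: | IN={a, b, e, f} | OUT={b, c, d, e}
  B3: | IN={b, c, d, e} | OUT={b, c, e}
  B4: | IN={b, c, e} | OUT={a, b, e}
  B5: | IN={a, b, e} | OUT={a, b, e}
  B6: | IN={a, b, e} | OUT={a, b, c, e}
  B7: | IN={a, b, c, e} | OUT={d, e}
  B8: | IN={e} | OUT={d, e}
  B9: | IN={d, e} | OUT={}

Merge at B0: OUT[B0] = IN[B1] = {a, c, e, f}
Applying B0's transfer function to that OUT value gives IN[B0] (row B0 above).

Answer: {a, c, e, f}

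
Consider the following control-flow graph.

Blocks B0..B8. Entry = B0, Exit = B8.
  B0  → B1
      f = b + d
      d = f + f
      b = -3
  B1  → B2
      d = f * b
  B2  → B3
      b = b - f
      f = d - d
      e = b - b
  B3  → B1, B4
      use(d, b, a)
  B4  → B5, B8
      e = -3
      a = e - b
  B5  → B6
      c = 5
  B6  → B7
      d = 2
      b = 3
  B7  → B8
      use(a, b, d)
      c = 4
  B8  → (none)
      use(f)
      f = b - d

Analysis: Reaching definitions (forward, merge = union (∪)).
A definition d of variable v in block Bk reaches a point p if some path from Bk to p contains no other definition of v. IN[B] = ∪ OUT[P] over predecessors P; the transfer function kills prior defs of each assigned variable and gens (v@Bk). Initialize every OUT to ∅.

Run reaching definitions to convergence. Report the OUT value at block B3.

Answer: {b@B2, d@B1, e@B2, f@B2}

Working:
Fixpoint table:
  B0:   IN={}   OUT={b@B0, d@B0, f@B0}
  B1:   IN={b@B0, b@B2, d@B0, d@B1, e@B2, f@B0, f@B2}   OUT={b@B0, b@B2, d@B1, e@B2, f@B0, f@B2}
  B2:   IN={b@B0, b@B2, d@B1, e@B2, f@B0, f@B2}   OUT={b@B2, d@B1, e@B2, f@B2}
  B3:   IN={b@B2, d@B1, e@B2, f@B2}   OUT={b@B2, d@B1, e@B2, f@B2}
  B4:   IN={b@B2, d@B1, e@B2, f@B2}   OUT={a@B4, b@B2, d@B1, e@B4, f@B2}
  B5:   IN={a@B4, b@B2, d@B1, e@B4, f@B2}   OUT={a@B4, b@B2, c@B5, d@B1, e@B4, f@B2}
  B6:   IN={a@B4, b@B2, c@B5, d@B1, e@B4, f@B2}   OUT={a@B4, b@B6, c@B5, d@B6, e@B4, f@B2}
  B7:   IN={a@B4, b@B6, c@B5, d@B6, e@B4, f@B2}   OUT={a@B4, b@B6, c@B7, d@B6, e@B4, f@B2}
  B8:   IN={a@B4, b@B2, b@B6, c@B7, d@B1, d@B6, e@B4, f@B2}   OUT={a@B4, b@B2, b@B6, c@B7, d@B1, d@B6, e@B4, f@B8}

Merge at B3: IN[B3] = OUT[B2] = {b@B2, d@B1, e@B2, f@B2}
Applying B3's transfer function to that IN value gives OUT[B3] (row B3 above).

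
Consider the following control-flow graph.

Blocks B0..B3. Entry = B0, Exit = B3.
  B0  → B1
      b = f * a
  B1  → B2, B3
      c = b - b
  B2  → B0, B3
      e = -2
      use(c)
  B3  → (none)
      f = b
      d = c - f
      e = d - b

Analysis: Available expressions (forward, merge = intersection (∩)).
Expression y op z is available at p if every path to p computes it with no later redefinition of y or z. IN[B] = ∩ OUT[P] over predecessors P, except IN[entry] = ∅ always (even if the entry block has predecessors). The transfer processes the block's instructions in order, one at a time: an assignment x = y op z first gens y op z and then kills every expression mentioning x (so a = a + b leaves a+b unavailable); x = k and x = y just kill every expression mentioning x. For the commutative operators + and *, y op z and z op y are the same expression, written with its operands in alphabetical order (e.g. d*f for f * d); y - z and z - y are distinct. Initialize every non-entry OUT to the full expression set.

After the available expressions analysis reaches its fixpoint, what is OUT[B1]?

Answer: {a*f, b-b}

Trace:
Converged values:
  B0: | IN={} | OUT={a*f}
  B1: | IN={a*f} | OUT={a*f, b-b}
  B2: | IN={a*f, b-b} | OUT={a*f, b-b}
  B3: | IN={a*f, b-b} | OUT={b-b, c-f, d-b}

Merge at B1: IN[B1] = OUT[B0] = {a*f}
Applying B1's transfer function to that IN value gives OUT[B1] (row B1 above).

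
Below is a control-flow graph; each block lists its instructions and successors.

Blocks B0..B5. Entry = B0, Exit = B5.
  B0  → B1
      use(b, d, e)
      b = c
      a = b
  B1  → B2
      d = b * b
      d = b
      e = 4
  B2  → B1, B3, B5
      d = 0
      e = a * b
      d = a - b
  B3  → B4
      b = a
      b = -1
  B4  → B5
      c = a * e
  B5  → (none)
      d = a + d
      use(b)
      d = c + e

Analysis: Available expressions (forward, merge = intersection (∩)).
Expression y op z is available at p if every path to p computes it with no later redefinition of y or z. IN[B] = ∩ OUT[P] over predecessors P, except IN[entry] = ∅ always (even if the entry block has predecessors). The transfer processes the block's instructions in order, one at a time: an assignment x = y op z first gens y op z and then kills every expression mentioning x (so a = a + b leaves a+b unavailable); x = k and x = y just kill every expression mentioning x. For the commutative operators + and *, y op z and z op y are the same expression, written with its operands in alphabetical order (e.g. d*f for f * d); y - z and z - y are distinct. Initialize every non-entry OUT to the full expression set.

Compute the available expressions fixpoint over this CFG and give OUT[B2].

Answer: {a*b, a-b, b*b}

Derivation:
Converged values:
  B0: | IN={} | OUT={}
  B1: | IN={} | OUT={b*b}
  B2: | IN={b*b} | OUT={a*b, a-b, b*b}
  B3: | IN={a*b, a-b, b*b} | OUT={}
  B4: | IN={} | OUT={a*e}
  B5: | IN={} | OUT={c+e}

Merge at B2: IN[B2] = OUT[B1] = {b*b}
Applying B2's transfer function to that IN value gives OUT[B2] (row B2 above).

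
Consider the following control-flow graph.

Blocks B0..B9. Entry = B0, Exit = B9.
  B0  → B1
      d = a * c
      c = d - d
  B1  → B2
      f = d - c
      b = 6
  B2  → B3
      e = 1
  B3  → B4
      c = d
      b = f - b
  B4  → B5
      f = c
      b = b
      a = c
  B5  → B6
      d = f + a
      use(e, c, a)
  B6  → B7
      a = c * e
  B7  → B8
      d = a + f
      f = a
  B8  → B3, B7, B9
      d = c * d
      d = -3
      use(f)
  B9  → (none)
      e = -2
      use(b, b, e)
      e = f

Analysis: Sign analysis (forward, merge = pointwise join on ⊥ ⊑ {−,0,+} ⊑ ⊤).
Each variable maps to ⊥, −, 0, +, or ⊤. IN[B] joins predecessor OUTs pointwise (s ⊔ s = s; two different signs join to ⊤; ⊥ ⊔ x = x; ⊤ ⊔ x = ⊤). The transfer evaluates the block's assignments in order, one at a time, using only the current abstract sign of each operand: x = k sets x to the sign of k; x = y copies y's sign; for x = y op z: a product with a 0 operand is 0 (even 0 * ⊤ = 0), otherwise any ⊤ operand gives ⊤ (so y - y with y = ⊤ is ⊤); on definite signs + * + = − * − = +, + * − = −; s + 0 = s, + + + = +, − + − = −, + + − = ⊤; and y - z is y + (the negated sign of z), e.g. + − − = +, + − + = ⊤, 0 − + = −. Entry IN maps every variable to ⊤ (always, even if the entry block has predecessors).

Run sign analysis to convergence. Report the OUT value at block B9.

Answer: {a: ⊤, b: ⊤, c: ⊤, d: -, e: ⊤, f: ⊤}

Working:
Fixpoint table:
  B0: | IN=(all ⊤) | OUT=(all ⊤)
  B1: | IN=(all ⊤) | OUT={b:+; rest ⊤}
  B2: | IN={b:+; rest ⊤} | OUT={b:+, e:+; rest ⊤}
  B3: | IN={e:+; rest ⊤} | OUT={e:+; rest ⊤}
  B4: | IN={e:+; rest ⊤} | OUT={e:+; rest ⊤}
  B5: | IN={e:+; rest ⊤} | OUT={e:+; rest ⊤}
  B6: | IN={e:+; rest ⊤} | OUT={e:+; rest ⊤}
  B7: | IN={e:+; rest ⊤} | OUT={e:+; rest ⊤}
  B8: | IN={e:+; rest ⊤} | OUT={d:-, e:+; rest ⊤}
  B9: | IN={d:-, e:+; rest ⊤} | OUT={d:-; rest ⊤}

Merge at B9: IN[B9] = OUT[B8] = {a: ⊤, b: ⊤, c: ⊤, d: -, e: +, f: ⊤}
Applying B9's transfer function to that IN value gives OUT[B9] (row B9 above).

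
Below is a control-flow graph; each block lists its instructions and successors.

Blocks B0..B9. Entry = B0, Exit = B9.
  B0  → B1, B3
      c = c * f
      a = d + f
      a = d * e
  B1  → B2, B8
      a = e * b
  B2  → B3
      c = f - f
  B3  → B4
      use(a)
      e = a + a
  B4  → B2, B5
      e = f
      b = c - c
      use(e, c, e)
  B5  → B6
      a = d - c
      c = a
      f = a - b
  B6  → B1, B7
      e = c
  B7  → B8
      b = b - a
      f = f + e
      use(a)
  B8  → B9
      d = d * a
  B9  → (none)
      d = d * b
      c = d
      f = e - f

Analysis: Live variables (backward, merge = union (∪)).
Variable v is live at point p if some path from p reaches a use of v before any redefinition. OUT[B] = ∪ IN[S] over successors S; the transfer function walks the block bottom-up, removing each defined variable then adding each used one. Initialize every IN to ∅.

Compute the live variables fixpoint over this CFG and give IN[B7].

Answer: {a, b, d, e, f}

Trace:
Converged values:
  B0:  IN={b, c, d, e, f}  OUT={a, b, c, d, e, f}
  B1:  IN={b, d, e, f}  OUT={a, b, d, e, f}
  B2:  IN={a, d, f}  OUT={a, c, d, f}
  B3:  IN={a, c, d, f}  OUT={a, c, d, f}
  B4:  IN={a, c, d, f}  OUT={a, b, c, d, f}
  B5:  IN={b, c, d}  OUT={a, b, c, d, f}
  B6:  IN={a, b, c, d, f}  OUT={a, b, d, e, f}
  B7:  IN={a, b, d, e, f}  OUT={a, b, d, e, f}
  B8:  IN={a, b, d, e, f}  OUT={b, d, e, f}
  B9:  IN={b, d, e, f}  OUT={}

Merge at B7: OUT[B7] = IN[B8] = {a, b, d, e, f}
Applying B7's transfer function to that OUT value gives IN[B7] (row B7 above).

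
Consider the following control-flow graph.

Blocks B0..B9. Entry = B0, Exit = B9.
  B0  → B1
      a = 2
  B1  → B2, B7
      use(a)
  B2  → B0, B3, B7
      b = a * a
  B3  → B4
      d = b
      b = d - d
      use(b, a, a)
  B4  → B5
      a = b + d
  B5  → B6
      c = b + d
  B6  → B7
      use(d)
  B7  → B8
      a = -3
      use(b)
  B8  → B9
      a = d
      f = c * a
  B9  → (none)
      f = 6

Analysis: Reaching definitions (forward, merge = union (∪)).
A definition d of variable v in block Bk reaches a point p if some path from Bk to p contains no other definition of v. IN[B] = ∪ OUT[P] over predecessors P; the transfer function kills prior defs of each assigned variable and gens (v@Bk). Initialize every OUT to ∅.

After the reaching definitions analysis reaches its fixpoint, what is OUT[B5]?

Converged values:
  B0:  IN={a@B0, b@B2}  OUT={a@B0, b@B2}
  B1:  IN={a@B0, b@B2}  OUT={a@B0, b@B2}
  B2:  IN={a@B0, b@B2}  OUT={a@B0, b@B2}
  B3:  IN={a@B0, b@B2}  OUT={a@B0, b@B3, d@B3}
  B4:  IN={a@B0, b@B3, d@B3}  OUT={a@B4, b@B3, d@B3}
  B5:  IN={a@B4, b@B3, d@B3}  OUT={a@B4, b@B3, c@B5, d@B3}
  B6:  IN={a@B4, b@B3, c@B5, d@B3}  OUT={a@B4, b@B3, c@B5, d@B3}
  B7:  IN={a@B0, a@B4, b@B2, b@B3, c@B5, d@B3}  OUT={a@B7, b@B2, b@B3, c@B5, d@B3}
  B8:  IN={a@B7, b@B2, b@B3, c@B5, d@B3}  OUT={a@B8, b@B2, b@B3, c@B5, d@B3, f@B8}
  B9:  IN={a@B8, b@B2, b@B3, c@B5, d@B3, f@B8}  OUT={a@B8, b@B2, b@B3, c@B5, d@B3, f@B9}

Merge at B5: IN[B5] = OUT[B4] = {a@B4, b@B3, d@B3}
Applying B5's transfer function to that IN value gives OUT[B5] (row B5 above).

Answer: {a@B4, b@B3, c@B5, d@B3}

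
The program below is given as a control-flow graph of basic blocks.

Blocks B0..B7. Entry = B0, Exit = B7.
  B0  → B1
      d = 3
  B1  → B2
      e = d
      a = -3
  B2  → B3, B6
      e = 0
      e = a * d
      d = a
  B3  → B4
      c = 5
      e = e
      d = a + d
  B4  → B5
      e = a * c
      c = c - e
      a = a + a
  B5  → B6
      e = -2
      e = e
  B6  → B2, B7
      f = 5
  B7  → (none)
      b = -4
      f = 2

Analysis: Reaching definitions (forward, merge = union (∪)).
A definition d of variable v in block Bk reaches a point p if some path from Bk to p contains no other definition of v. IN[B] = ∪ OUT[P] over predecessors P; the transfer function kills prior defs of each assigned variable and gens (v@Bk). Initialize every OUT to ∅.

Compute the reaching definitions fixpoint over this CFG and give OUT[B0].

Converged values:
  B0:   IN={}   OUT={d@B0}
  B1:   IN={d@B0}   OUT={a@B1, d@B0, e@B1}
  B2:   IN={a@B1, a@B4, c@B4, d@B0, d@B2, d@B3, e@B1, e@B2, e@B5, f@B6}   OUT={a@B1, a@B4, c@B4, d@B2, e@B2, f@B6}
  B3:   IN={a@B1, a@B4, c@B4, d@B2, e@B2, f@B6}   OUT={a@B1, a@B4, c@B3, d@B3, e@B3, f@B6}
  B4:   IN={a@B1, a@B4, c@B3, d@B3, e@B3, f@B6}   OUT={a@B4, c@B4, d@B3, e@B4, f@B6}
  B5:   IN={a@B4, c@B4, d@B3, e@B4, f@B6}   OUT={a@B4, c@B4, d@B3, e@B5, f@B6}
  B6:   IN={a@B1, a@B4, c@B4, d@B2, d@B3, e@B2, e@B5, f@B6}   OUT={a@B1, a@B4, c@B4, d@B2, d@B3, e@B2, e@B5, f@B6}
  B7:   IN={a@B1, a@B4, c@B4, d@B2, d@B3, e@B2, e@B5, f@B6}   OUT={a@B1, a@B4, b@B7, c@B4, d@B2, d@B3, e@B2, e@B5, f@B7}

B0 is the boundary node: IN[B0] = {}
Applying B0's transfer function to that IN value gives OUT[B0] (row B0 above).

Answer: {d@B0}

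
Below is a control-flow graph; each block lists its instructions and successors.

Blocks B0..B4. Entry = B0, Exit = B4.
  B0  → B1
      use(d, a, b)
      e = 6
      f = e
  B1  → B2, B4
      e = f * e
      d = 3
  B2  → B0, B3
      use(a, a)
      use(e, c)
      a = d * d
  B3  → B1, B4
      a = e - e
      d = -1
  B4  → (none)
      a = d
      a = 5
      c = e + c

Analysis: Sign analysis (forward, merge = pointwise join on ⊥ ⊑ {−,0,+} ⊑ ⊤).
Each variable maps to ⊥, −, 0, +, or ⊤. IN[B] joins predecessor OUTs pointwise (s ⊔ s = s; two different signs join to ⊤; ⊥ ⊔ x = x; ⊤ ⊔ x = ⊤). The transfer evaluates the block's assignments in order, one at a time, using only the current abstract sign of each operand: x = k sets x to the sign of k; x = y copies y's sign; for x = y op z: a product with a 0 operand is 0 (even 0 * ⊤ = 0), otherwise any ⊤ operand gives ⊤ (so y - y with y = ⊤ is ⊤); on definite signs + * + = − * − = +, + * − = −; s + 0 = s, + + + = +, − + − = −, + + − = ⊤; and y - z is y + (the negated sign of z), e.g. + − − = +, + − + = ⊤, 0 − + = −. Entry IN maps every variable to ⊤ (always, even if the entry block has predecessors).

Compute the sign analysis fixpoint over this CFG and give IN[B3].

Answer: {a: +, b: ⊤, c: ⊤, d: +, e: +, f: +}

Derivation:
Per-block solution:
  B0: | IN=(all ⊤) | OUT={e:+, f:+; rest ⊤}
  B1: | IN={e:+, f:+; rest ⊤} | OUT={d:+, e:+, f:+; rest ⊤}
  B2: | IN={d:+, e:+, f:+; rest ⊤} | OUT={a:+, d:+, e:+, f:+; rest ⊤}
  B3: | IN={a:+, d:+, e:+, f:+; rest ⊤} | OUT={d:-, e:+, f:+; rest ⊤}
  B4: | IN={e:+, f:+; rest ⊤} | OUT={a:+, e:+, f:+; rest ⊤}

Merge at B3: IN[B3] = OUT[B2] = {a: +, b: ⊤, c: ⊤, d: +, e: +, f: +}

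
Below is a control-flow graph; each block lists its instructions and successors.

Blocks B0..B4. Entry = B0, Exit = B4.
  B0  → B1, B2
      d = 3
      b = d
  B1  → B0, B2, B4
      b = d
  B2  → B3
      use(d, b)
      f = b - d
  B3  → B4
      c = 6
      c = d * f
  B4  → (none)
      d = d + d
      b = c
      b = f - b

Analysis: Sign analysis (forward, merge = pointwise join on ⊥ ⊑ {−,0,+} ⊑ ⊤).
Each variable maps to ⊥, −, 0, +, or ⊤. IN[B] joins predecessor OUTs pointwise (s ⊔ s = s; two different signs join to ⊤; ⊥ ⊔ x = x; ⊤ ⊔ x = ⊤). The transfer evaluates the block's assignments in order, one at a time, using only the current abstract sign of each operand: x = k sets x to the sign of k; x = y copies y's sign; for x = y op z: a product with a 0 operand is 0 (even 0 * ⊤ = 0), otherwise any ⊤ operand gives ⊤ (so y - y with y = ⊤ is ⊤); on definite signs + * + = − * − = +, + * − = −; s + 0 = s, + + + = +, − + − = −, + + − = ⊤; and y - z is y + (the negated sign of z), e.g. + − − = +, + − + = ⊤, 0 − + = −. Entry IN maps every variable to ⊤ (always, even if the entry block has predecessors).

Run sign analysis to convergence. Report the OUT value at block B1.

Answer: {a: ⊤, b: +, c: ⊤, d: +, e: ⊤, f: ⊤}

Trace:
Fixpoint table:
  B0:  IN=(all ⊤)  OUT={b:+, d:+; rest ⊤}
  B1:  IN={b:+, d:+; rest ⊤}  OUT={b:+, d:+; rest ⊤}
  B2:  IN={b:+, d:+; rest ⊤}  OUT={b:+, d:+; rest ⊤}
  B3:  IN={b:+, d:+; rest ⊤}  OUT={b:+, d:+; rest ⊤}
  B4:  IN={b:+, d:+; rest ⊤}  OUT={d:+; rest ⊤}

Merge at B1: IN[B1] = OUT[B0] = {a: ⊤, b: +, c: ⊤, d: +, e: ⊤, f: ⊤}
Applying B1's transfer function to that IN value gives OUT[B1] (row B1 above).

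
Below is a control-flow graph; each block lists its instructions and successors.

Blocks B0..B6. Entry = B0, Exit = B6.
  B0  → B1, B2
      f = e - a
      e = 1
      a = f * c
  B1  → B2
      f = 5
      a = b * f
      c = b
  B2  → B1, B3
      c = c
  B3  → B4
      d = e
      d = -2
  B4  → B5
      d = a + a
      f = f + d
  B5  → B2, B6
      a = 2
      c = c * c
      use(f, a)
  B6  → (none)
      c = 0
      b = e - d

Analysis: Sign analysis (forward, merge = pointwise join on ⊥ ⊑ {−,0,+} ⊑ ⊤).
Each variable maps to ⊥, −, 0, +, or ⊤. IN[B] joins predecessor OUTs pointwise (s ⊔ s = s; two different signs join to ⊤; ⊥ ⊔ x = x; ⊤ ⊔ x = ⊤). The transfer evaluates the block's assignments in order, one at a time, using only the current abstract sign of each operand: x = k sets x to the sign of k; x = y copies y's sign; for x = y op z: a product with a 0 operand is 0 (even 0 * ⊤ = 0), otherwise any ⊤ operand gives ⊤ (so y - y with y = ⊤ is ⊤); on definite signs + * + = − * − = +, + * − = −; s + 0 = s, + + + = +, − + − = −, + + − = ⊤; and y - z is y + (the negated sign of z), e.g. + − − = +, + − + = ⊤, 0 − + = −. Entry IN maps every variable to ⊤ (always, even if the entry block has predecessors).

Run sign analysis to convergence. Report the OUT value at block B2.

Answer: {a: ⊤, b: ⊤, c: ⊤, d: ⊤, e: +, f: ⊤}

Derivation:
Converged values:
  B0: | IN=(all ⊤) | OUT={e:+; rest ⊤}
  B1: | IN={e:+; rest ⊤} | OUT={e:+, f:+; rest ⊤}
  B2: | IN={e:+; rest ⊤} | OUT={e:+; rest ⊤}
  B3: | IN={e:+; rest ⊤} | OUT={d:-, e:+; rest ⊤}
  B4: | IN={d:-, e:+; rest ⊤} | OUT={e:+; rest ⊤}
  B5: | IN={e:+; rest ⊤} | OUT={a:+, e:+; rest ⊤}
  B6: | IN={a:+, e:+; rest ⊤} | OUT={a:+, c:0, e:+; rest ⊤}

Merge at B2: IN[B2] = OUT[B0] ⊔ OUT[B1] ⊔ OUT[B5] = {a: ⊤, b: ⊤, c: ⊤, d: ⊤, e: +, f: ⊤}
Applying B2's transfer function to that IN value gives OUT[B2] (row B2 above).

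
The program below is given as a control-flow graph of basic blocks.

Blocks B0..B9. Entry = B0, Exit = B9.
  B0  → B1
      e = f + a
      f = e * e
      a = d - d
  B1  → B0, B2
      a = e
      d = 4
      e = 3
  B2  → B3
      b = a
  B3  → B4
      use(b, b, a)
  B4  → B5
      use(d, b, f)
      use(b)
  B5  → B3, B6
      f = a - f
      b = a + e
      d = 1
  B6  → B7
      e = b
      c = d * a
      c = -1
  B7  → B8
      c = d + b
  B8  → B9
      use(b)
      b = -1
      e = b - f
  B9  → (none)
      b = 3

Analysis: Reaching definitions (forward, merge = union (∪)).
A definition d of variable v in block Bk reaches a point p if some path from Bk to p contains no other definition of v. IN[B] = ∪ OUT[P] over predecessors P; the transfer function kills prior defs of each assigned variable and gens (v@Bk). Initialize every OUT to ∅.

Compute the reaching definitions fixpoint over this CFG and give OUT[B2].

Per-block solution:
  B0:   IN={a@B1, d@B1, e@B1, f@B0}   OUT={a@B0, d@B1, e@B0, f@B0}
  B1:   IN={a@B0, d@B1, e@B0, f@B0}   OUT={a@B1, d@B1, e@B1, f@B0}
  B2:   IN={a@B1, d@B1, e@B1, f@B0}   OUT={a@B1, b@B2, d@B1, e@B1, f@B0}
  B3:   IN={a@B1, b@B2, b@B5, d@B1, d@B5, e@B1, f@B0, f@B5}   OUT={a@B1, b@B2, b@B5, d@B1, d@B5, e@B1, f@B0, f@B5}
  B4:   IN={a@B1, b@B2, b@B5, d@B1, d@B5, e@B1, f@B0, f@B5}   OUT={a@B1, b@B2, b@B5, d@B1, d@B5, e@B1, f@B0, f@B5}
  B5:   IN={a@B1, b@B2, b@B5, d@B1, d@B5, e@B1, f@B0, f@B5}   OUT={a@B1, b@B5, d@B5, e@B1, f@B5}
  B6:   IN={a@B1, b@B5, d@B5, e@B1, f@B5}   OUT={a@B1, b@B5, c@B6, d@B5, e@B6, f@B5}
  B7:   IN={a@B1, b@B5, c@B6, d@B5, e@B6, f@B5}   OUT={a@B1, b@B5, c@B7, d@B5, e@B6, f@B5}
  B8:   IN={a@B1, b@B5, c@B7, d@B5, e@B6, f@B5}   OUT={a@B1, b@B8, c@B7, d@B5, e@B8, f@B5}
  B9:   IN={a@B1, b@B8, c@B7, d@B5, e@B8, f@B5}   OUT={a@B1, b@B9, c@B7, d@B5, e@B8, f@B5}

Merge at B2: IN[B2] = OUT[B1] = {a@B1, d@B1, e@B1, f@B0}
Applying B2's transfer function to that IN value gives OUT[B2] (row B2 above).

Answer: {a@B1, b@B2, d@B1, e@B1, f@B0}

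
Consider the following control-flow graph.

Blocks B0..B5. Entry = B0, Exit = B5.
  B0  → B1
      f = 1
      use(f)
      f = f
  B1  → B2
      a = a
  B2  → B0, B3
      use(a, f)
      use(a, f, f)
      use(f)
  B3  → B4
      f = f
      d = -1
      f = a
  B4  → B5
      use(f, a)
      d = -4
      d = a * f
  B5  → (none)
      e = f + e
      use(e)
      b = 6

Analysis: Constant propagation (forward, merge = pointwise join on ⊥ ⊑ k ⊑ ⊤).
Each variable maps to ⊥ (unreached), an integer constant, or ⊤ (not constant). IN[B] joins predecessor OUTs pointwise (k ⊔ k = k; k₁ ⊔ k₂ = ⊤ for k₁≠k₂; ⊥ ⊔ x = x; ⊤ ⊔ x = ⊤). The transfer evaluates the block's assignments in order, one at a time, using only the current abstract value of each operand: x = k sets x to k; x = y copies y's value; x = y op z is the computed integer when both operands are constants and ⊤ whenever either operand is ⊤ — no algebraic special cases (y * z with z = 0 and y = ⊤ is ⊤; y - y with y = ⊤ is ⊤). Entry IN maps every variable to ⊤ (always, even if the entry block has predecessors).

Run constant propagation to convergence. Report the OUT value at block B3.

Answer: {a: ⊤, b: ⊤, c: ⊤, d: -1, e: ⊤, f: ⊤}

Working:
Converged values:
  B0: | IN=(all ⊤) | OUT={f:1; rest ⊤}
  B1: | IN={f:1; rest ⊤} | OUT={f:1; rest ⊤}
  B2: | IN={f:1; rest ⊤} | OUT={f:1; rest ⊤}
  B3: | IN={f:1; rest ⊤} | OUT={d:-1; rest ⊤}
  B4: | IN={d:-1; rest ⊤} | OUT=(all ⊤)
  B5: | IN=(all ⊤) | OUT={b:6; rest ⊤}

Merge at B3: IN[B3] = OUT[B2] = {a: ⊤, b: ⊤, c: ⊤, d: ⊤, e: ⊤, f: 1}
Applying B3's transfer function to that IN value gives OUT[B3] (row B3 above).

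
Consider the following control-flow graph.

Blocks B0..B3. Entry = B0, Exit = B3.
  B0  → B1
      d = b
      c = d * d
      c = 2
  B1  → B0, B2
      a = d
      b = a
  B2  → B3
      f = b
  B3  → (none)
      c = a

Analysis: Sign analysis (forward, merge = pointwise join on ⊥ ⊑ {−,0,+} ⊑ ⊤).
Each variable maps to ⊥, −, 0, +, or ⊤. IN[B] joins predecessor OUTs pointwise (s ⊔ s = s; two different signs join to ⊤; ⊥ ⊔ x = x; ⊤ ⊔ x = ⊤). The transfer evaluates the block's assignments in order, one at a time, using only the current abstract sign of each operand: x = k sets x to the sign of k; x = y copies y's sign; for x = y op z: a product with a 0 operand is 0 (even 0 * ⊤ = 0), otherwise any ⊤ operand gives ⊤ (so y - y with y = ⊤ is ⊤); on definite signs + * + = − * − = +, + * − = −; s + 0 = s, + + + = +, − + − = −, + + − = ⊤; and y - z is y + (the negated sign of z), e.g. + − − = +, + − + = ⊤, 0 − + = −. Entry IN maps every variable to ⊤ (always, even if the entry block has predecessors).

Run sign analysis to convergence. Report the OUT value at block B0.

Converged values:
  B0: | IN=(all ⊤) | OUT={c:+; rest ⊤}
  B1: | IN={c:+; rest ⊤} | OUT={c:+; rest ⊤}
  B2: | IN={c:+; rest ⊤} | OUT={c:+; rest ⊤}
  B3: | IN={c:+; rest ⊤} | OUT=(all ⊤)

Merge at B0 (entry node, so the boundary value (all ⊤) is joined with the incoming edge(s)): IN[B0] = (all ⊤) ⊔ OUT[B1] = {a: ⊤, b: ⊤, c: ⊤, d: ⊤, e: ⊤, f: ⊤}
Applying B0's transfer function to that IN value gives OUT[B0] (row B0 above).

Answer: {a: ⊤, b: ⊤, c: +, d: ⊤, e: ⊤, f: ⊤}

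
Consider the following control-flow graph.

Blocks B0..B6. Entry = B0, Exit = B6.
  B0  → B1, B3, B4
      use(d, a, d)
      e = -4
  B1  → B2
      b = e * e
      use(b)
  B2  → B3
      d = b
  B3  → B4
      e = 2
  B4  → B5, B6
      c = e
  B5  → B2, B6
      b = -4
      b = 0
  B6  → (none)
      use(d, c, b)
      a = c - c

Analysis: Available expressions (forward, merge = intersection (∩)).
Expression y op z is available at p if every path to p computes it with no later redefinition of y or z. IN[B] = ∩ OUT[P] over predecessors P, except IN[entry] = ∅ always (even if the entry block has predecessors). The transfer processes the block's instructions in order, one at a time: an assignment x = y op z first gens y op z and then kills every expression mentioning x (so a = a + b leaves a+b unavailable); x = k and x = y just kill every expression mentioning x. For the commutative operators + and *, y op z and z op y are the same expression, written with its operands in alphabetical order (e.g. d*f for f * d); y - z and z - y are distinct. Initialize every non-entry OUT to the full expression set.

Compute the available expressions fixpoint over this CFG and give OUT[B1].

Answer: {e*e}

Derivation:
Fixpoint table:
  B0:   IN={}   OUT={}
  B1:   IN={}   OUT={e*e}
  B2:   IN={}   OUT={}
  B3:   IN={}   OUT={}
  B4:   IN={}   OUT={}
  B5:   IN={}   OUT={}
  B6:   IN={}   OUT={c-c}

Merge at B1: IN[B1] = OUT[B0] = {}
Applying B1's transfer function to that IN value gives OUT[B1] (row B1 above).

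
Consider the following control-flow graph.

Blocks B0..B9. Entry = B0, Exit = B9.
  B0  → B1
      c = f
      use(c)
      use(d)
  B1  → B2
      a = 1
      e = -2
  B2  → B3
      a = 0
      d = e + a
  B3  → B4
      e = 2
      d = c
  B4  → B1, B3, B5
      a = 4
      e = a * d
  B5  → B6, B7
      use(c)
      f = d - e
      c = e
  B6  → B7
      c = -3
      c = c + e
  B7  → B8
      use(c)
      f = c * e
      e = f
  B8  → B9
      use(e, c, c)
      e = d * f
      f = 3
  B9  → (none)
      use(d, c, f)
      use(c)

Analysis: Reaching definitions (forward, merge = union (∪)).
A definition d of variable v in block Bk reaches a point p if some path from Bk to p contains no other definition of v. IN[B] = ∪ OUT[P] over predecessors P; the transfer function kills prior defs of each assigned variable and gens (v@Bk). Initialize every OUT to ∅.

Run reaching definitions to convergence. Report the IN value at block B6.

Answer: {a@B4, c@B5, d@B3, e@B4, f@B5}

Derivation:
Converged values:
  B0: | IN={} | OUT={c@B0}
  B1: | IN={a@B4, c@B0, d@B3, e@B4} | OUT={a@B1, c@B0, d@B3, e@B1}
  B2: | IN={a@B1, c@B0, d@B3, e@B1} | OUT={a@B2, c@B0, d@B2, e@B1}
  B3: | IN={a@B2, a@B4, c@B0, d@B2, d@B3, e@B1, e@B4} | OUT={a@B2, a@B4, c@B0, d@B3, e@B3}
  B4: | IN={a@B2, a@B4, c@B0, d@B3, e@B3} | OUT={a@B4, c@B0, d@B3, e@B4}
  B5: | IN={a@B4, c@B0, d@B3, e@B4} | OUT={a@B4, c@B5, d@B3, e@B4, f@B5}
  B6: | IN={a@B4, c@B5, d@B3, e@B4, f@B5} | OUT={a@B4, c@B6, d@B3, e@B4, f@B5}
  B7: | IN={a@B4, c@B5, c@B6, d@B3, e@B4, f@B5} | OUT={a@B4, c@B5, c@B6, d@B3, e@B7, f@B7}
  B8: | IN={a@B4, c@B5, c@B6, d@B3, e@B7, f@B7} | OUT={a@B4, c@B5, c@B6, d@B3, e@B8, f@B8}
  B9: | IN={a@B4, c@B5, c@B6, d@B3, e@B8, f@B8} | OUT={a@B4, c@B5, c@B6, d@B3, e@B8, f@B8}

Merge at B6: IN[B6] = OUT[B5] = {a@B4, c@B5, d@B3, e@B4, f@B5}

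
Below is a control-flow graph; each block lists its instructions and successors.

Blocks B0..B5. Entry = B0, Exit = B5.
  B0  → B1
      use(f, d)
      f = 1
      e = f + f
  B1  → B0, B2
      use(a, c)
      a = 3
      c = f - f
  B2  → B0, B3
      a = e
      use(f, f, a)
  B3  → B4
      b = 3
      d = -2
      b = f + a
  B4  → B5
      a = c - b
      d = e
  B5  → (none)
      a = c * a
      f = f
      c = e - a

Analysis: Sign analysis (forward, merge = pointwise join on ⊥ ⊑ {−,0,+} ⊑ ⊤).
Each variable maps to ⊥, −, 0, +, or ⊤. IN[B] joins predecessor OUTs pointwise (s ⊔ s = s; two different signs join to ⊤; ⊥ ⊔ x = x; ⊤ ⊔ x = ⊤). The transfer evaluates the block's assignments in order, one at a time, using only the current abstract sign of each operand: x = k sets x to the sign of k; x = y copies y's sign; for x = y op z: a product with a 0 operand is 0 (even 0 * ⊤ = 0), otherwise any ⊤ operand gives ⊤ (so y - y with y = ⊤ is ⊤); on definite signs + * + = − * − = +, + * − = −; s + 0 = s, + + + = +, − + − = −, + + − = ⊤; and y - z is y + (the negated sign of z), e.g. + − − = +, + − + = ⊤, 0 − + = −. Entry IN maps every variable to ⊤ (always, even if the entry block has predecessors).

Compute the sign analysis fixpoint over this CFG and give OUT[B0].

Converged values:
  B0: | IN=(all ⊤) | OUT={e:+, f:+; rest ⊤}
  B1: | IN={e:+, f:+; rest ⊤} | OUT={a:+, e:+, f:+; rest ⊤}
  B2: | IN={a:+, e:+, f:+; rest ⊤} | OUT={a:+, e:+, f:+; rest ⊤}
  B3: | IN={a:+, e:+, f:+; rest ⊤} | OUT={a:+, b:+, d:-, e:+, f:+; rest ⊤}
  B4: | IN={a:+, b:+, d:-, e:+, f:+; rest ⊤} | OUT={b:+, d:+, e:+, f:+; rest ⊤}
  B5: | IN={b:+, d:+, e:+, f:+; rest ⊤} | OUT={b:+, d:+, e:+, f:+; rest ⊤}

Merge at B0 (entry node, so the boundary value (all ⊤) is joined with the incoming edge(s)): IN[B0] = (all ⊤) ⊔ OUT[B1] ⊔ OUT[B2] = {a: ⊤, b: ⊤, c: ⊤, d: ⊤, e: ⊤, f: ⊤}
Applying B0's transfer function to that IN value gives OUT[B0] (row B0 above).

Answer: {a: ⊤, b: ⊤, c: ⊤, d: ⊤, e: +, f: +}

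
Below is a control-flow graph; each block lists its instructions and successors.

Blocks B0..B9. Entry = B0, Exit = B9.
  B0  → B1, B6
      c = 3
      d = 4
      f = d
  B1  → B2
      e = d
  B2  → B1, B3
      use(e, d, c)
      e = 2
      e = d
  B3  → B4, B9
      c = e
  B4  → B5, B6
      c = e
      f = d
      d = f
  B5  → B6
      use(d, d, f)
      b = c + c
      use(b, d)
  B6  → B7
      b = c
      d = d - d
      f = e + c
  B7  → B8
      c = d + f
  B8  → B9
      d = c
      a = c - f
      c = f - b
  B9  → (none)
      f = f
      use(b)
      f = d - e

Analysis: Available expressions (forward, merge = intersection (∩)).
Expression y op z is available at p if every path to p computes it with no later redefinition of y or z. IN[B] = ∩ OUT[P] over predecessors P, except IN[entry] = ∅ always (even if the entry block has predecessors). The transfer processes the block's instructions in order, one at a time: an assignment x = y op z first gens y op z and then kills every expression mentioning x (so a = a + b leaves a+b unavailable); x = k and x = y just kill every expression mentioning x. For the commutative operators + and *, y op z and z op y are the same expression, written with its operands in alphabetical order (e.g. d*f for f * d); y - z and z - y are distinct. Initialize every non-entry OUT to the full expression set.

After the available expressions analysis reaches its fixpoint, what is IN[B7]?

Converged values:
  B0:  IN={}  OUT={}
  B1:  IN={}  OUT={}
  B2:  IN={}  OUT={}
  B3:  IN={}  OUT={}
  B4:  IN={}  OUT={}
  B5:  IN={}  OUT={c+c}
  B6:  IN={}  OUT={c+e}
  B7:  IN={c+e}  OUT={d+f}
  B8:  IN={d+f}  OUT={f-b}
  B9:  IN={}  OUT={d-e}

Merge at B7: IN[B7] = OUT[B6] = {c+e}

Answer: {c+e}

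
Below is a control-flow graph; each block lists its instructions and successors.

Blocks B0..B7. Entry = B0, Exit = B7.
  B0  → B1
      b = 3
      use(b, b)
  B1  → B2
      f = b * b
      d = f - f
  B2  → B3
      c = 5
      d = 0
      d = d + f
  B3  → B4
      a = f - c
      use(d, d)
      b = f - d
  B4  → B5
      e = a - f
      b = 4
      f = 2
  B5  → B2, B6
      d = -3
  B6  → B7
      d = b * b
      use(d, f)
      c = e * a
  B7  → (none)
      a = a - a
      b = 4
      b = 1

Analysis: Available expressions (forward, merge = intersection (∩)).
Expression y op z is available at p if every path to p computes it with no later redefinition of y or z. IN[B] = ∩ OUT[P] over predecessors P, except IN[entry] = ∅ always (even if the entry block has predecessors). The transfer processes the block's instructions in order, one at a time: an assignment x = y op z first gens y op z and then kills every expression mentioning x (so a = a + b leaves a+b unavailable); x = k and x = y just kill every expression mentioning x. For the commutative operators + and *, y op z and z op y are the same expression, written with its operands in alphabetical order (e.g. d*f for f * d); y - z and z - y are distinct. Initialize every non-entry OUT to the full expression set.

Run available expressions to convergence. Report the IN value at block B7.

Per-block solution:
  B0:   IN={}   OUT={}
  B1:   IN={}   OUT={b*b, f-f}
  B2:   IN={}   OUT={}
  B3:   IN={}   OUT={f-c, f-d}
  B4:   IN={f-c, f-d}   OUT={}
  B5:   IN={}   OUT={}
  B6:   IN={}   OUT={a*e, b*b}
  B7:   IN={a*e, b*b}   OUT={}

Merge at B7: IN[B7] = OUT[B6] = {a*e, b*b}

Answer: {a*e, b*b}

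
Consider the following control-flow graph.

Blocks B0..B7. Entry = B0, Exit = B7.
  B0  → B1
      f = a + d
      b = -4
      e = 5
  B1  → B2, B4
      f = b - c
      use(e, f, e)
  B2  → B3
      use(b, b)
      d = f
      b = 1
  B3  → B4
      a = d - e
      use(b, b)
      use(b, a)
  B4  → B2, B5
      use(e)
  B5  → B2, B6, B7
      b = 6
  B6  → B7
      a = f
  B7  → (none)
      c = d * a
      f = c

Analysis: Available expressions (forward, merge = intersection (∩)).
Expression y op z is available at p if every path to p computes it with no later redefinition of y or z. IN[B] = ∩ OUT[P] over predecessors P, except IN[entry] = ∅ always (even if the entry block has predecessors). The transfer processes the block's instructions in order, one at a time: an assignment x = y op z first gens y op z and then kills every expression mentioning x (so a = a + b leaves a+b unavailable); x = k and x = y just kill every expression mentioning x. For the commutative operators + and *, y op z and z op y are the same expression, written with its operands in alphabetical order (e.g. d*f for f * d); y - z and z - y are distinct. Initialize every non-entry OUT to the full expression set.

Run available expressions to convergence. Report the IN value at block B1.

Per-block solution:
  B0: | IN={} | OUT={a+d}
  B1: | IN={a+d} | OUT={a+d, b-c}
  B2: | IN={} | OUT={}
  B3: | IN={} | OUT={d-e}
  B4: | IN={} | OUT={}
  B5: | IN={} | OUT={}
  B6: | IN={} | OUT={}
  B7: | IN={} | OUT={a*d}

Merge at B1: IN[B1] = OUT[B0] = {a+d}

Answer: {a+d}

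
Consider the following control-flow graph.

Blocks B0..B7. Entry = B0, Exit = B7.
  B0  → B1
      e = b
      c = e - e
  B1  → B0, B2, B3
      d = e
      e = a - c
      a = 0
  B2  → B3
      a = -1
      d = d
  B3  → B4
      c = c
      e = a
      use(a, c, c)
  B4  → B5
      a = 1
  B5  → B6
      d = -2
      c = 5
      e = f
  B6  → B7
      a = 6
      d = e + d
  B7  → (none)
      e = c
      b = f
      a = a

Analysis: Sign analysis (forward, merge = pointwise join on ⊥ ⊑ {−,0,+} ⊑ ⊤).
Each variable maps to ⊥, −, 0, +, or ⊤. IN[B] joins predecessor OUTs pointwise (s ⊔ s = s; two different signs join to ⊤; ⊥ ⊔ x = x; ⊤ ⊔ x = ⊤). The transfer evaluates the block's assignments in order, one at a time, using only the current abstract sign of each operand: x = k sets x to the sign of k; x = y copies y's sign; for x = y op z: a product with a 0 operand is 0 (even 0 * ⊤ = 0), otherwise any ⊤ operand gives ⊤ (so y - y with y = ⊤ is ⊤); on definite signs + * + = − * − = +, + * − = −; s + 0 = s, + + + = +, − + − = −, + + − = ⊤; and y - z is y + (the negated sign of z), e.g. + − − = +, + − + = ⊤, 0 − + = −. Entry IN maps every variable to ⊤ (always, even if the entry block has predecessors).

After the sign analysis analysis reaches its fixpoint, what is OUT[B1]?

Converged values:
  B0:   IN=(all ⊤)   OUT=(all ⊤)
  B1:   IN=(all ⊤)   OUT={a:0; rest ⊤}
  B2:   IN={a:0; rest ⊤}   OUT={a:-; rest ⊤}
  B3:   IN=(all ⊤)   OUT=(all ⊤)
  B4:   IN=(all ⊤)   OUT={a:+; rest ⊤}
  B5:   IN={a:+; rest ⊤}   OUT={a:+, c:+, d:-; rest ⊤}
  B6:   IN={a:+, c:+, d:-; rest ⊤}   OUT={a:+, c:+; rest ⊤}
  B7:   IN={a:+, c:+; rest ⊤}   OUT={a:+, c:+, e:+; rest ⊤}

Merge at B1: IN[B1] = OUT[B0] = {a: ⊤, b: ⊤, c: ⊤, d: ⊤, e: ⊤, f: ⊤}
Applying B1's transfer function to that IN value gives OUT[B1] (row B1 above).

Answer: {a: 0, b: ⊤, c: ⊤, d: ⊤, e: ⊤, f: ⊤}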